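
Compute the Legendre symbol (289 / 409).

1

(289 / 409)
  = (409 / 289)    [QR: 289 ≡ 1 mod 4, sign kept]
  = (120 / 289)    [409 ≡ 120 mod 289]
  = (15 / 289)    [289 ≡ 1 mod 8 ⇒ (2 / 289)^3 = +1]
  = (289 / 15)    [QR: 289 ≡ 1 mod 4, sign kept]
  = (4 / 15)    [289 ≡ 4 mod 15]
  = (1 / 15)    [15 ≡ 7 mod 8 ⇒ (2 / 15)^2 = +1]
  = 1    [(1 / 15) = 1]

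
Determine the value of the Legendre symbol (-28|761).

Pull out -1: (-28|761) = (-1|761)·(28|761). Since 761 ≡ 1 (mod 4), (-1|761) = +1. Now have (28|761).
Factor out 2: 28 = 2^2·7. Since 761 ≡ 1 (mod 8), (2|761) = +1, and (2|761)^2 = +1. Now have (7|761).
761 ≡ 1 (mod 4), so quadratic reciprocity gives (7|761) = (761|7). Reduce: 761 ≡ 5 (mod 7). Now have (5|7).
5 ≡ 1 (mod 4), so quadratic reciprocity gives (5|7) = (7|5). Reduce: 7 ≡ 2 (mod 5). Now have (2|5).
Factor out 2: 2 = 2. Since 5 ≡ 5 (mod 8), (2|5) = -1. Now have -(1|5).
(1|5) = 1. Collecting the sign factors: -1.

-1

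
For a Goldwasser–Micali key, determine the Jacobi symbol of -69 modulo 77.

-1

Reduce the numerator: -69 ≡ 8 (mod 77), so (-69|77) = (8|77).
Factor out 2: 8 = 2^3. Since 77 ≡ 5 (mod 8), (2|77) = -1, and (2|77)^3 = -1. Now have -(1|77).
(1|77) = 1. Collecting the sign factors: -1.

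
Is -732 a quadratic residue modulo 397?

Reduce the numerator: -732 ≡ 62 (mod 397), so (-732/397) = (62/397).
Factor out 2: 62 = 2·31. Since 397 ≡ 5 (mod 8), (2/397) = -1. Now have -(31/397).
397 ≡ 1 (mod 4), so quadratic reciprocity gives (31/397) = (397/31). Reduce: 397 ≡ 25 (mod 31). Now have -(25/31).
25 ≡ 1 (mod 4), so quadratic reciprocity gives (25/31) = (31/25). Reduce: 31 ≡ 6 (mod 25). Now have -(6/25).
Factor out 2: 6 = 2·3. Since 25 ≡ 1 (mod 8), (2/25) = +1. Now have -(3/25).
25 ≡ 1 (mod 4), so quadratic reciprocity gives (3/25) = (25/3). Reduce: 25 ≡ 1 (mod 3). Now have -(1/3).
(1/3) = 1. Collecting the sign factors: -1.
(-732/397) = -1, and 397 is prime, so -732 is not a quadratic residue mod 397.

no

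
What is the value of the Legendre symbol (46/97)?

-1

(46/97)
  = (23/97)    [97 ≡ 1 mod 8 ⇒ (2/97) = +1]
  = (97/23)    [QR: 97 ≡ 1 mod 4, sign kept]
  = (5/23)    [97 ≡ 5 mod 23]
  = (23/5)    [QR: 5 ≡ 1 mod 4, sign kept]
  = (3/5)    [23 ≡ 3 mod 5]
  = (5/3)    [QR: 5 ≡ 1 mod 4, sign kept]
  = (2/3)    [5 ≡ 2 mod 3]
  = -(1/3)    [3 ≡ 3 mod 8 ⇒ (2/3) = -1]
  = -1    [(1/3) = 1]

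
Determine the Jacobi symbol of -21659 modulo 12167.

-1

Pull out -1: (-21659/12167) = (-1/12167)·(21659/12167). Since 12167 ≡ 3 (mod 4), (-1/12167) = -1. Now have -(21659/12167).
Reduce the numerator: 21659 ≡ 9492 (mod 12167), so (21659/12167) = (9492/12167).
Factor out 2: 9492 = 2^2·2373. Since 12167 ≡ 7 (mod 8), (2/12167) = +1, and (2/12167)^2 = +1. Now have -(2373/12167).
2373 ≡ 1 (mod 4), so quadratic reciprocity gives (2373/12167) = (12167/2373). Reduce: 12167 ≡ 302 (mod 2373). Now have -(302/2373).
Factor out 2: 302 = 2·151. Since 2373 ≡ 5 (mod 8), (2/2373) = -1. Now have (151/2373).
2373 ≡ 1 (mod 4), so quadratic reciprocity gives (151/2373) = (2373/151). Reduce: 2373 ≡ 108 (mod 151). Now have (108/151).
Factor out 2: 108 = 2^2·27. Since 151 ≡ 7 (mod 8), (2/151) = +1, and (2/151)^2 = +1. Now have (27/151).
Both 27 ≡ 3 and 151 ≡ 3 (mod 4), so reciprocity gives (27/151) = -(151/27). Reduce: 151 ≡ 16 (mod 27). Now have -(16/27).
Factor out 2: 16 = 2^4. Since 27 ≡ 3 (mod 8), (2/27) = -1, and (2/27)^4 = +1. Now have -(1/27).
(1/27) = 1. Collecting the sign factors: -1.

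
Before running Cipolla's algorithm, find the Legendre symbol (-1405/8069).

Pull out -1: (-1405/8069) = (-1/8069)·(1405/8069). Since 8069 ≡ 1 (mod 4), (-1/8069) = +1. Now have (1405/8069).
1405 ≡ 1 (mod 4), so quadratic reciprocity gives (1405/8069) = (8069/1405). Reduce: 8069 ≡ 1044 (mod 1405). Now have (1044/1405).
Factor out 2: 1044 = 2^2·261. Since 1405 ≡ 5 (mod 8), (2/1405) = -1, and (2/1405)^2 = +1. Now have (261/1405).
261 ≡ 1 (mod 4), so quadratic reciprocity gives (261/1405) = (1405/261). Reduce: 1405 ≡ 100 (mod 261). Now have (100/261).
Factor out 2: 100 = 2^2·25. Since 261 ≡ 5 (mod 8), (2/261) = -1, and (2/261)^2 = +1. Now have (25/261).
25 ≡ 1 (mod 4), so quadratic reciprocity gives (25/261) = (261/25). Reduce: 261 ≡ 11 (mod 25). Now have (11/25).
25 ≡ 1 (mod 4), so quadratic reciprocity gives (11/25) = (25/11). Reduce: 25 ≡ 3 (mod 11). Now have (3/11).
Both 3 ≡ 3 and 11 ≡ 3 (mod 4), so reciprocity gives (3/11) = -(11/3). Reduce: 11 ≡ 2 (mod 3). Now have -(2/3).
Factor out 2: 2 = 2. Since 3 ≡ 3 (mod 8), (2/3) = -1. Now have (1/3).
(1/3) = 1. Collecting the sign factors: 1.

1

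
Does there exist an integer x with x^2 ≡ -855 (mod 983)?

yes

Reduce the numerator: -855 ≡ 128 (mod 983), so (-855/983) = (128/983).
Factor out 2: 128 = 2^7. Since 983 ≡ 7 (mod 8), (2/983) = +1, and (2/983)^7 = +1. Now have (1/983).
(1/983) = 1. Collecting the sign factors: 1.
(-855/983) = 1, and 983 is prime, so -855 is a quadratic residue mod 983.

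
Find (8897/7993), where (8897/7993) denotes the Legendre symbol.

1

Reduce the numerator: 8897 ≡ 904 (mod 7993), so (8897/7993) = (904/7993).
Factor out 2: 904 = 2^3·113. Since 7993 ≡ 1 (mod 8), (2/7993) = +1, and (2/7993)^3 = +1. Now have (113/7993).
113 ≡ 1 (mod 4), so quadratic reciprocity gives (113/7993) = (7993/113). Reduce: 7993 ≡ 83 (mod 113). Now have (83/113).
113 ≡ 1 (mod 4), so quadratic reciprocity gives (83/113) = (113/83). Reduce: 113 ≡ 30 (mod 83). Now have (30/83).
Factor out 2: 30 = 2·15. Since 83 ≡ 3 (mod 8), (2/83) = -1. Now have -(15/83).
Both 15 ≡ 3 and 83 ≡ 3 (mod 4), so reciprocity gives (15/83) = -(83/15). Reduce: 83 ≡ 8 (mod 15). Now have (8/15).
Factor out 2: 8 = 2^3. Since 15 ≡ 7 (mod 8), (2/15) = +1, and (2/15)^3 = +1. Now have (1/15).
(1/15) = 1. Collecting the sign factors: 1.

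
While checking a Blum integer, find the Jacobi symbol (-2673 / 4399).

Reduce the numerator: -2673 ≡ 1726 (mod 4399), so (-2673 / 4399) = (1726 / 4399).
Factor out 2: 1726 = 2·863. Since 4399 ≡ 7 (mod 8), (2 / 4399) = +1. Now have (863 / 4399).
Both 863 ≡ 3 and 4399 ≡ 3 (mod 4), so reciprocity gives (863 / 4399) = -(4399 / 863). Reduce: 4399 ≡ 84 (mod 863). Now have -(84 / 863).
Factor out 2: 84 = 2^2·21. Since 863 ≡ 7 (mod 8), (2 / 863) = +1, and (2 / 863)^2 = +1. Now have -(21 / 863).
21 ≡ 1 (mod 4), so quadratic reciprocity gives (21 / 863) = (863 / 21). Reduce: 863 ≡ 2 (mod 21). Now have -(2 / 21).
Factor out 2: 2 = 2. Since 21 ≡ 5 (mod 8), (2 / 21) = -1. Now have (1 / 21).
(1 / 21) = 1. Collecting the sign factors: 1.

1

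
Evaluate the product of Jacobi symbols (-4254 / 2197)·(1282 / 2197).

By multiplicativity, (-4254·1282 / 2197) = (-4254 / 2197)·(1282 / 2197).
First factor (-4254 / 2197):
Reduce the numerator: -4254 ≡ 140 (mod 2197), so (-4254 / 2197) = (140 / 2197).
Factor out 2: 140 = 2^2·35. Since 2197 ≡ 5 (mod 8), (2 / 2197) = -1, and (2 / 2197)^2 = +1. Now have (35 / 2197).
2197 ≡ 1 (mod 4), so quadratic reciprocity gives (35 / 2197) = (2197 / 35). Reduce: 2197 ≡ 27 (mod 35). Now have (27 / 35).
Both 27 ≡ 3 and 35 ≡ 3 (mod 4), so reciprocity gives (27 / 35) = -(35 / 27). Reduce: 35 ≡ 8 (mod 27). Now have -(8 / 27).
Factor out 2: 8 = 2^3. Since 27 ≡ 3 (mod 8), (2 / 27) = -1, and (2 / 27)^3 = -1. Now have (1 / 27).
(1 / 27) = 1. Collecting the sign factors: 1.
Second factor (1282 / 2197):
Factor out 2: 1282 = 2·641. Since 2197 ≡ 5 (mod 8), (2 / 2197) = -1. Now have -(641 / 2197).
641 ≡ 1 (mod 4), so quadratic reciprocity gives (641 / 2197) = (2197 / 641). Reduce: 2197 ≡ 274 (mod 641). Now have -(274 / 641).
Factor out 2: 274 = 2·137. Since 641 ≡ 1 (mod 8), (2 / 641) = +1. Now have -(137 / 641).
137 ≡ 1 (mod 4), so quadratic reciprocity gives (137 / 641) = (641 / 137). Reduce: 641 ≡ 93 (mod 137). Now have -(93 / 137).
93 ≡ 1 (mod 4), so quadratic reciprocity gives (93 / 137) = (137 / 93). Reduce: 137 ≡ 44 (mod 93). Now have -(44 / 93).
Factor out 2: 44 = 2^2·11. Since 93 ≡ 5 (mod 8), (2 / 93) = -1, and (2 / 93)^2 = +1. Now have -(11 / 93).
93 ≡ 1 (mod 4), so quadratic reciprocity gives (11 / 93) = (93 / 11). Reduce: 93 ≡ 5 (mod 11). Now have -(5 / 11).
5 ≡ 1 (mod 4), so quadratic reciprocity gives (5 / 11) = (11 / 5). Reduce: 11 ≡ 1 (mod 5). Now have -(1 / 5).
(1 / 5) = 1. Collecting the sign factors: -1.
Product: (1)·(-1) = -1.

-1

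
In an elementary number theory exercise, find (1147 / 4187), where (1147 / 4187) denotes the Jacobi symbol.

1

Both 1147 ≡ 3 and 4187 ≡ 3 (mod 4), so reciprocity gives (1147 / 4187) = -(4187 / 1147). Reduce: 4187 ≡ 746 (mod 1147). Now have -(746 / 1147).
Factor out 2: 746 = 2·373. Since 1147 ≡ 3 (mod 8), (2 / 1147) = -1. Now have (373 / 1147).
373 ≡ 1 (mod 4), so quadratic reciprocity gives (373 / 1147) = (1147 / 373). Reduce: 1147 ≡ 28 (mod 373). Now have (28 / 373).
Factor out 2: 28 = 2^2·7. Since 373 ≡ 5 (mod 8), (2 / 373) = -1, and (2 / 373)^2 = +1. Now have (7 / 373).
373 ≡ 1 (mod 4), so quadratic reciprocity gives (7 / 373) = (373 / 7). Reduce: 373 ≡ 2 (mod 7). Now have (2 / 7).
Factor out 2: 2 = 2. Since 7 ≡ 7 (mod 8), (2 / 7) = +1. Now have (1 / 7).
(1 / 7) = 1. Collecting the sign factors: 1.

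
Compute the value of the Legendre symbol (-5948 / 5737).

(-5948 / 5737)
  = (5526 / 5737)    [-5948 ≡ 5526 mod 5737]
  = (2763 / 5737)    [5737 ≡ 1 mod 8 ⇒ (2 / 5737) = +1]
  = (5737 / 2763)    [QR: 5737 ≡ 1 mod 4, sign kept]
  = (211 / 2763)    [5737 ≡ 211 mod 2763]
  = -(2763 / 211)    [QR: both ≡ 3 mod 4, sign flips]
  = -(20 / 211)    [2763 ≡ 20 mod 211]
  = -(5 / 211)    [211 ≡ 3 mod 8 ⇒ (2 / 211)^2 = +1]
  = -(211 / 5)    [QR: 5 ≡ 1 mod 4, sign kept]
  = -(1 / 5)    [211 ≡ 1 mod 5]
  = -1    [(1 / 5) = 1]

-1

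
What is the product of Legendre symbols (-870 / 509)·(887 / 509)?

By multiplicativity, (-870·887 / 509) = (-870 / 509)·(887 / 509).
First factor (-870 / 509):
(-870 / 509)
  = (870 / 509)    [509 ≡ 1 mod 4 ⇒ (-1 / 509) = +1]
  = (361 / 509)    [870 ≡ 361 mod 509]
  = (509 / 361)    [QR: 361 ≡ 1 mod 4, sign kept]
  = (148 / 361)    [509 ≡ 148 mod 361]
  = (37 / 361)    [361 ≡ 1 mod 8 ⇒ (2 / 361)^2 = +1]
  = (361 / 37)    [QR: 37 ≡ 1 mod 4, sign kept]
  = (28 / 37)    [361 ≡ 28 mod 37]
  = (7 / 37)    [37 ≡ 5 mod 8 ⇒ (2 / 37)^2 = +1]
  = (37 / 7)    [QR: 37 ≡ 1 mod 4, sign kept]
  = (2 / 7)    [37 ≡ 2 mod 7]
  = (1 / 7)    [7 ≡ 7 mod 8 ⇒ (2 / 7) = +1]
  = 1    [(1 / 7) = 1]
Second factor (887 / 509):
(887 / 509)
  = (378 / 509)    [887 ≡ 378 mod 509]
  = -(189 / 509)    [509 ≡ 5 mod 8 ⇒ (2 / 509) = -1]
  = -(509 / 189)    [QR: 189 ≡ 1 mod 4, sign kept]
  = -(131 / 189)    [509 ≡ 131 mod 189]
  = -(189 / 131)    [QR: 189 ≡ 1 mod 4, sign kept]
  = -(58 / 131)    [189 ≡ 58 mod 131]
  = (29 / 131)    [131 ≡ 3 mod 8 ⇒ (2 / 131) = -1]
  = (131 / 29)    [QR: 29 ≡ 1 mod 4, sign kept]
  = (15 / 29)    [131 ≡ 15 mod 29]
  = (29 / 15)    [QR: 29 ≡ 1 mod 4, sign kept]
  = (14 / 15)    [29 ≡ 14 mod 15]
  = (7 / 15)    [15 ≡ 7 mod 8 ⇒ (2 / 15) = +1]
  = -(15 / 7)    [QR: both ≡ 3 mod 4, sign flips]
  = -(1 / 7)    [15 ≡ 1 mod 7]
  = -1    [(1 / 7) = 1]
Product: (1)·(-1) = -1.

-1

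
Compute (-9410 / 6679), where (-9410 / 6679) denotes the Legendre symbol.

1

(-9410 / 6679)
  = (3948 / 6679)    [-9410 ≡ 3948 mod 6679]
  = (987 / 6679)    [6679 ≡ 7 mod 8 ⇒ (2 / 6679)^2 = +1]
  = -(6679 / 987)    [QR: both ≡ 3 mod 4, sign flips]
  = -(757 / 987)    [6679 ≡ 757 mod 987]
  = -(987 / 757)    [QR: 757 ≡ 1 mod 4, sign kept]
  = -(230 / 757)    [987 ≡ 230 mod 757]
  = (115 / 757)    [757 ≡ 5 mod 8 ⇒ (2 / 757) = -1]
  = (757 / 115)    [QR: 757 ≡ 1 mod 4, sign kept]
  = (67 / 115)    [757 ≡ 67 mod 115]
  = -(115 / 67)    [QR: both ≡ 3 mod 4, sign flips]
  = -(48 / 67)    [115 ≡ 48 mod 67]
  = -(3 / 67)    [67 ≡ 3 mod 8 ⇒ (2 / 67)^4 = +1]
  = (67 / 3)    [QR: both ≡ 3 mod 4, sign flips]
  = (1 / 3)    [67 ≡ 1 mod 3]
  = 1    [(1 / 3) = 1]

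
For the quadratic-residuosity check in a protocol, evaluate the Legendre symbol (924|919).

Reduce the numerator: 924 ≡ 5 (mod 919), so (924|919) = (5|919).
5 ≡ 1 (mod 4), so quadratic reciprocity gives (5|919) = (919|5). Reduce: 919 ≡ 4 (mod 5). Now have (4|5).
Factor out 2: 4 = 2^2. Since 5 ≡ 5 (mod 8), (2|5) = -1, and (2|5)^2 = +1. Now have (1|5).
(1|5) = 1. Collecting the sign factors: 1.

1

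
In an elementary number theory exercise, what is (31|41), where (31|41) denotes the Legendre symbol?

1

41 ≡ 1 (mod 4), so quadratic reciprocity gives (31|41) = (41|31). Reduce: 41 ≡ 10 (mod 31). Now have (10|31).
Factor out 2: 10 = 2·5. Since 31 ≡ 7 (mod 8), (2|31) = +1. Now have (5|31).
5 ≡ 1 (mod 4), so quadratic reciprocity gives (5|31) = (31|5). Reduce: 31 ≡ 1 (mod 5). Now have (1|5).
(1|5) = 1. Collecting the sign factors: 1.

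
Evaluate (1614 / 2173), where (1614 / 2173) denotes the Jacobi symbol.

-1

Factor out 2: 1614 = 2·807. Since 2173 ≡ 5 (mod 8), (2 / 2173) = -1. Now have -(807 / 2173).
2173 ≡ 1 (mod 4), so quadratic reciprocity gives (807 / 2173) = (2173 / 807). Reduce: 2173 ≡ 559 (mod 807). Now have -(559 / 807).
Both 559 ≡ 3 and 807 ≡ 3 (mod 4), so reciprocity gives (559 / 807) = -(807 / 559). Reduce: 807 ≡ 248 (mod 559). Now have (248 / 559).
Factor out 2: 248 = 2^3·31. Since 559 ≡ 7 (mod 8), (2 / 559) = +1, and (2 / 559)^3 = +1. Now have (31 / 559).
Both 31 ≡ 3 and 559 ≡ 3 (mod 4), so reciprocity gives (31 / 559) = -(559 / 31). Reduce: 559 ≡ 1 (mod 31). Now have -(1 / 31).
(1 / 31) = 1. Collecting the sign factors: -1.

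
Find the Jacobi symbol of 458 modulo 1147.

1

(458/1147)
  = -(229/1147)    [1147 ≡ 3 mod 8 ⇒ (2/1147) = -1]
  = -(1147/229)    [QR: 229 ≡ 1 mod 4, sign kept]
  = -(2/229)    [1147 ≡ 2 mod 229]
  = (1/229)    [229 ≡ 5 mod 8 ⇒ (2/229) = -1]
  = 1    [(1/229) = 1]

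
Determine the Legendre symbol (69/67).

(69/67)
  = (2/67)    [69 ≡ 2 mod 67]
  = -(1/67)    [67 ≡ 3 mod 8 ⇒ (2/67) = -1]
  = -1    [(1/67) = 1]

-1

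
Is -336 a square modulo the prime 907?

no

Reduce the numerator: -336 ≡ 571 (mod 907), so (-336|907) = (571|907).
Both 571 ≡ 3 and 907 ≡ 3 (mod 4), so reciprocity gives (571|907) = -(907|571). Reduce: 907 ≡ 336 (mod 571). Now have -(336|571).
Factor out 2: 336 = 2^4·21. Since 571 ≡ 3 (mod 8), (2|571) = -1, and (2|571)^4 = +1. Now have -(21|571).
21 ≡ 1 (mod 4), so quadratic reciprocity gives (21|571) = (571|21). Reduce: 571 ≡ 4 (mod 21). Now have -(4|21).
Factor out 2: 4 = 2^2. Since 21 ≡ 5 (mod 8), (2|21) = -1, and (2|21)^2 = +1. Now have -(1|21).
(1|21) = 1. Collecting the sign factors: -1.
(-336|907) = -1, and 907 is prime, so -336 is not a quadratic residue mod 907.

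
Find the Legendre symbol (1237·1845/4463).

By multiplicativity, (1237·1845/4463) = (1237/4463)·(1845/4463).
First factor (1237/4463):
(1237/4463)
  = (4463/1237)    [QR: 1237 ≡ 1 mod 4, sign kept]
  = (752/1237)    [4463 ≡ 752 mod 1237]
  = (47/1237)    [1237 ≡ 5 mod 8 ⇒ (2/1237)^4 = +1]
  = (1237/47)    [QR: 1237 ≡ 1 mod 4, sign kept]
  = (15/47)    [1237 ≡ 15 mod 47]
  = -(47/15)    [QR: both ≡ 3 mod 4, sign flips]
  = -(2/15)    [47 ≡ 2 mod 15]
  = -(1/15)    [15 ≡ 7 mod 8 ⇒ (2/15) = +1]
  = -1    [(1/15) = 1]
Second factor (1845/4463):
(1845/4463)
  = (4463/1845)    [QR: 1845 ≡ 1 mod 4, sign kept]
  = (773/1845)    [4463 ≡ 773 mod 1845]
  = (1845/773)    [QR: 773 ≡ 1 mod 4, sign kept]
  = (299/773)    [1845 ≡ 299 mod 773]
  = (773/299)    [QR: 773 ≡ 1 mod 4, sign kept]
  = (175/299)    [773 ≡ 175 mod 299]
  = -(299/175)    [QR: both ≡ 3 mod 4, sign flips]
  = -(124/175)    [299 ≡ 124 mod 175]
  = -(31/175)    [175 ≡ 7 mod 8 ⇒ (2/175)^2 = +1]
  = (175/31)    [QR: both ≡ 3 mod 4, sign flips]
  = (20/31)    [175 ≡ 20 mod 31]
  = (5/31)    [31 ≡ 7 mod 8 ⇒ (2/31)^2 = +1]
  = (31/5)    [QR: 5 ≡ 1 mod 4, sign kept]
  = (1/5)    [31 ≡ 1 mod 5]
  = 1    [(1/5) = 1]
Product: (-1)·(1) = -1.

-1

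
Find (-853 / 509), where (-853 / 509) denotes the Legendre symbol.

(-853 / 509)
  = (853 / 509)    [509 ≡ 1 mod 4 ⇒ (-1 / 509) = +1]
  = (344 / 509)    [853 ≡ 344 mod 509]
  = -(43 / 509)    [509 ≡ 5 mod 8 ⇒ (2 / 509)^3 = -1]
  = -(509 / 43)    [QR: 509 ≡ 1 mod 4, sign kept]
  = -(36 / 43)    [509 ≡ 36 mod 43]
  = -(9 / 43)    [43 ≡ 3 mod 8 ⇒ (2 / 43)^2 = +1]
  = -(43 / 9)    [QR: 9 ≡ 1 mod 4, sign kept]
  = -(7 / 9)    [43 ≡ 7 mod 9]
  = -(9 / 7)    [QR: 9 ≡ 1 mod 4, sign kept]
  = -(2 / 7)    [9 ≡ 2 mod 7]
  = -(1 / 7)    [7 ≡ 7 mod 8 ⇒ (2 / 7) = +1]
  = -1    [(1 / 7) = 1]

-1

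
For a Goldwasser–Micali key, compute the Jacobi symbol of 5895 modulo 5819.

-1

Reduce the numerator: 5895 ≡ 76 (mod 5819), so (5895/5819) = (76/5819).
Factor out 2: 76 = 2^2·19. Since 5819 ≡ 3 (mod 8), (2/5819) = -1, and (2/5819)^2 = +1. Now have (19/5819).
Both 19 ≡ 3 and 5819 ≡ 3 (mod 4), so reciprocity gives (19/5819) = -(5819/19). Reduce: 5819 ≡ 5 (mod 19). Now have -(5/19).
5 ≡ 1 (mod 4), so quadratic reciprocity gives (5/19) = (19/5). Reduce: 19 ≡ 4 (mod 5). Now have -(4/5).
Factor out 2: 4 = 2^2. Since 5 ≡ 5 (mod 8), (2/5) = -1, and (2/5)^2 = +1. Now have -(1/5).
(1/5) = 1. Collecting the sign factors: -1.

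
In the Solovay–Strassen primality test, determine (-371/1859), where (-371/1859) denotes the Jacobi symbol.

(-371/1859)
  = (1488/1859)    [-371 ≡ 1488 mod 1859]
  = (93/1859)    [1859 ≡ 3 mod 8 ⇒ (2/1859)^4 = +1]
  = (1859/93)    [QR: 93 ≡ 1 mod 4, sign kept]
  = (92/93)    [1859 ≡ 92 mod 93]
  = (23/93)    [93 ≡ 5 mod 8 ⇒ (2/93)^2 = +1]
  = (93/23)    [QR: 93 ≡ 1 mod 4, sign kept]
  = (1/23)    [93 ≡ 1 mod 23]
  = 1    [(1/23) = 1]

1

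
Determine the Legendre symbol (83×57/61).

By multiplicativity, (83·57/61) = (83/61)·(57/61).
First factor (83/61):
(83/61)
  = (22/61)    [83 ≡ 22 mod 61]
  = -(11/61)    [61 ≡ 5 mod 8 ⇒ (2/61) = -1]
  = -(61/11)    [QR: 61 ≡ 1 mod 4, sign kept]
  = -(6/11)    [61 ≡ 6 mod 11]
  = (3/11)    [11 ≡ 3 mod 8 ⇒ (2/11) = -1]
  = -(11/3)    [QR: both ≡ 3 mod 4, sign flips]
  = -(2/3)    [11 ≡ 2 mod 3]
  = (1/3)    [3 ≡ 3 mod 8 ⇒ (2/3) = -1]
  = 1    [(1/3) = 1]
Second factor (57/61):
(57/61)
  = (61/57)    [QR: 57 ≡ 1 mod 4, sign kept]
  = (4/57)    [61 ≡ 4 mod 57]
  = (1/57)    [57 ≡ 1 mod 8 ⇒ (2/57)^2 = +1]
  = 1    [(1/57) = 1]
Product: (1)·(1) = 1.

1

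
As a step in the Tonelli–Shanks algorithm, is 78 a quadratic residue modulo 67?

no

Reduce the numerator: 78 ≡ 11 (mod 67), so (78/67) = (11/67).
Both 11 ≡ 3 and 67 ≡ 3 (mod 4), so reciprocity gives (11/67) = -(67/11). Reduce: 67 ≡ 1 (mod 11). Now have -(1/11).
(1/11) = 1. Collecting the sign factors: -1.
(78/67) = -1, and 67 is prime, so 78 is not a quadratic residue mod 67.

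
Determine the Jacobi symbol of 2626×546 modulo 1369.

1

By multiplicativity, (2626·546/1369) = (2626/1369)·(546/1369).
First factor (2626/1369):
(2626/1369)
  = (1257/1369)    [2626 ≡ 1257 mod 1369]
  = (1369/1257)    [QR: 1257 ≡ 1 mod 4, sign kept]
  = (112/1257)    [1369 ≡ 112 mod 1257]
  = (7/1257)    [1257 ≡ 1 mod 8 ⇒ (2/1257)^4 = +1]
  = (1257/7)    [QR: 1257 ≡ 1 mod 4, sign kept]
  = (4/7)    [1257 ≡ 4 mod 7]
  = (1/7)    [7 ≡ 7 mod 8 ⇒ (2/7)^2 = +1]
  = 1    [(1/7) = 1]
Second factor (546/1369):
(546/1369)
  = (273/1369)    [1369 ≡ 1 mod 8 ⇒ (2/1369) = +1]
  = (1369/273)    [QR: 273 ≡ 1 mod 4, sign kept]
  = (4/273)    [1369 ≡ 4 mod 273]
  = (1/273)    [273 ≡ 1 mod 8 ⇒ (2/273)^2 = +1]
  = 1    [(1/273) = 1]
Product: (1)·(1) = 1.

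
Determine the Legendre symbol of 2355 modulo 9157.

-1

9157 ≡ 1 (mod 4), so quadratic reciprocity gives (2355 / 9157) = (9157 / 2355). Reduce: 9157 ≡ 2092 (mod 2355). Now have (2092 / 2355).
Factor out 2: 2092 = 2^2·523. Since 2355 ≡ 3 (mod 8), (2 / 2355) = -1, and (2 / 2355)^2 = +1. Now have (523 / 2355).
Both 523 ≡ 3 and 2355 ≡ 3 (mod 4), so reciprocity gives (523 / 2355) = -(2355 / 523). Reduce: 2355 ≡ 263 (mod 523). Now have -(263 / 523).
Both 263 ≡ 3 and 523 ≡ 3 (mod 4), so reciprocity gives (263 / 523) = -(523 / 263). Reduce: 523 ≡ 260 (mod 263). Now have (260 / 263).
Factor out 2: 260 = 2^2·65. Since 263 ≡ 7 (mod 8), (2 / 263) = +1, and (2 / 263)^2 = +1. Now have (65 / 263).
65 ≡ 1 (mod 4), so quadratic reciprocity gives (65 / 263) = (263 / 65). Reduce: 263 ≡ 3 (mod 65). Now have (3 / 65).
65 ≡ 1 (mod 4), so quadratic reciprocity gives (3 / 65) = (65 / 3). Reduce: 65 ≡ 2 (mod 3). Now have (2 / 3).
Factor out 2: 2 = 2. Since 3 ≡ 3 (mod 8), (2 / 3) = -1. Now have -(1 / 3).
(1 / 3) = 1. Collecting the sign factors: -1.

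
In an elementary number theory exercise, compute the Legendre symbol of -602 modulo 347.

-1

(-602|347)
  = (92|347)    [-602 ≡ 92 mod 347]
  = (23|347)    [347 ≡ 3 mod 8 ⇒ (2|347)^2 = +1]
  = -(347|23)    [QR: both ≡ 3 mod 4, sign flips]
  = -(2|23)    [347 ≡ 2 mod 23]
  = -(1|23)    [23 ≡ 7 mod 8 ⇒ (2|23) = +1]
  = -1    [(1|23) = 1]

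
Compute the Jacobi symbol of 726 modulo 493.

-1

Reduce the numerator: 726 ≡ 233 (mod 493), so (726/493) = (233/493).
233 ≡ 1 (mod 4), so quadratic reciprocity gives (233/493) = (493/233). Reduce: 493 ≡ 27 (mod 233). Now have (27/233).
233 ≡ 1 (mod 4), so quadratic reciprocity gives (27/233) = (233/27). Reduce: 233 ≡ 17 (mod 27). Now have (17/27).
17 ≡ 1 (mod 4), so quadratic reciprocity gives (17/27) = (27/17). Reduce: 27 ≡ 10 (mod 17). Now have (10/17).
Factor out 2: 10 = 2·5. Since 17 ≡ 1 (mod 8), (2/17) = +1. Now have (5/17).
5 ≡ 1 (mod 4), so quadratic reciprocity gives (5/17) = (17/5). Reduce: 17 ≡ 2 (mod 5). Now have (2/5).
Factor out 2: 2 = 2. Since 5 ≡ 5 (mod 8), (2/5) = -1. Now have -(1/5).
(1/5) = 1. Collecting the sign factors: -1.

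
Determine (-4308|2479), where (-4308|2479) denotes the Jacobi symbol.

1

Pull out -1: (-4308|2479) = (-1|2479)·(4308|2479). Since 2479 ≡ 3 (mod 4), (-1|2479) = -1. Now have -(4308|2479).
Reduce the numerator: 4308 ≡ 1829 (mod 2479), so (4308|2479) = (1829|2479).
1829 ≡ 1 (mod 4), so quadratic reciprocity gives (1829|2479) = (2479|1829). Reduce: 2479 ≡ 650 (mod 1829). Now have -(650|1829).
Factor out 2: 650 = 2·325. Since 1829 ≡ 5 (mod 8), (2|1829) = -1. Now have (325|1829).
325 ≡ 1 (mod 4), so quadratic reciprocity gives (325|1829) = (1829|325). Reduce: 1829 ≡ 204 (mod 325). Now have (204|325).
Factor out 2: 204 = 2^2·51. Since 325 ≡ 5 (mod 8), (2|325) = -1, and (2|325)^2 = +1. Now have (51|325).
325 ≡ 1 (mod 4), so quadratic reciprocity gives (51|325) = (325|51). Reduce: 325 ≡ 19 (mod 51). Now have (19|51).
Both 19 ≡ 3 and 51 ≡ 3 (mod 4), so reciprocity gives (19|51) = -(51|19). Reduce: 51 ≡ 13 (mod 19). Now have -(13|19).
13 ≡ 1 (mod 4), so quadratic reciprocity gives (13|19) = (19|13). Reduce: 19 ≡ 6 (mod 13). Now have -(6|13).
Factor out 2: 6 = 2·3. Since 13 ≡ 5 (mod 8), (2|13) = -1. Now have (3|13).
13 ≡ 1 (mod 4), so quadratic reciprocity gives (3|13) = (13|3). Reduce: 13 ≡ 1 (mod 3). Now have (1|3).
(1|3) = 1. Collecting the sign factors: 1.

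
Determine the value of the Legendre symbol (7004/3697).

(7004/3697)
  = (3307/3697)    [7004 ≡ 3307 mod 3697]
  = (3697/3307)    [QR: 3697 ≡ 1 mod 4, sign kept]
  = (390/3307)    [3697 ≡ 390 mod 3307]
  = -(195/3307)    [3307 ≡ 3 mod 8 ⇒ (2/3307) = -1]
  = (3307/195)    [QR: both ≡ 3 mod 4, sign flips]
  = (187/195)    [3307 ≡ 187 mod 195]
  = -(195/187)    [QR: both ≡ 3 mod 4, sign flips]
  = -(8/187)    [195 ≡ 8 mod 187]
  = (1/187)    [187 ≡ 3 mod 8 ⇒ (2/187)^3 = -1]
  = 1    [(1/187) = 1]

1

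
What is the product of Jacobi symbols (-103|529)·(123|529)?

1

By multiplicativity, (-103·123|529) = (-103|529)·(123|529).
First factor (-103|529):
(-103|529)
  = (426|529)    [-103 ≡ 426 mod 529]
  = (213|529)    [529 ≡ 1 mod 8 ⇒ (2|529) = +1]
  = (529|213)    [QR: 213 ≡ 1 mod 4, sign kept]
  = (103|213)    [529 ≡ 103 mod 213]
  = (213|103)    [QR: 213 ≡ 1 mod 4, sign kept]
  = (7|103)    [213 ≡ 7 mod 103]
  = -(103|7)    [QR: both ≡ 3 mod 4, sign flips]
  = -(5|7)    [103 ≡ 5 mod 7]
  = -(7|5)    [QR: 5 ≡ 1 mod 4, sign kept]
  = -(2|5)    [7 ≡ 2 mod 5]
  = (1|5)    [5 ≡ 5 mod 8 ⇒ (2|5) = -1]
  = 1    [(1|5) = 1]
Second factor (123|529):
(123|529)
  = (529|123)    [QR: 529 ≡ 1 mod 4, sign kept]
  = (37|123)    [529 ≡ 37 mod 123]
  = (123|37)    [QR: 37 ≡ 1 mod 4, sign kept]
  = (12|37)    [123 ≡ 12 mod 37]
  = (3|37)    [37 ≡ 5 mod 8 ⇒ (2|37)^2 = +1]
  = (37|3)    [QR: 37 ≡ 1 mod 4, sign kept]
  = (1|3)    [37 ≡ 1 mod 3]
  = 1    [(1|3) = 1]
Product: (1)·(1) = 1.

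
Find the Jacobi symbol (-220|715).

0

(-220|715)
  = (495|715)    [-220 ≡ 495 mod 715]
  = -(715|495)    [QR: both ≡ 3 mod 4, sign flips]
  = -(220|495)    [715 ≡ 220 mod 495]
  = -(55|495)    [495 ≡ 7 mod 8 ⇒ (2|495)^2 = +1]
  = (495|55)    [QR: both ≡ 3 mod 4, sign flips]
  = (0|55)    [495 ≡ 0 mod 55]
  = 0    [numerator 0, gcd > 1]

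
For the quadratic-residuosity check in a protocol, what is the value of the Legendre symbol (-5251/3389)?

Reduce the numerator: -5251 ≡ 1527 (mod 3389), so (-5251/3389) = (1527/3389).
3389 ≡ 1 (mod 4), so quadratic reciprocity gives (1527/3389) = (3389/1527). Reduce: 3389 ≡ 335 (mod 1527). Now have (335/1527).
Both 335 ≡ 3 and 1527 ≡ 3 (mod 4), so reciprocity gives (335/1527) = -(1527/335). Reduce: 1527 ≡ 187 (mod 335). Now have -(187/335).
Both 187 ≡ 3 and 335 ≡ 3 (mod 4), so reciprocity gives (187/335) = -(335/187). Reduce: 335 ≡ 148 (mod 187). Now have (148/187).
Factor out 2: 148 = 2^2·37. Since 187 ≡ 3 (mod 8), (2/187) = -1, and (2/187)^2 = +1. Now have (37/187).
37 ≡ 1 (mod 4), so quadratic reciprocity gives (37/187) = (187/37). Reduce: 187 ≡ 2 (mod 37). Now have (2/37).
Factor out 2: 2 = 2. Since 37 ≡ 5 (mod 8), (2/37) = -1. Now have -(1/37).
(1/37) = 1. Collecting the sign factors: -1.

-1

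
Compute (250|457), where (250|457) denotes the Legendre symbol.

-1

Factor out 2: 250 = 2·125. Since 457 ≡ 1 (mod 8), (2|457) = +1. Now have (125|457).
125 ≡ 1 (mod 4), so quadratic reciprocity gives (125|457) = (457|125). Reduce: 457 ≡ 82 (mod 125). Now have (82|125).
Factor out 2: 82 = 2·41. Since 125 ≡ 5 (mod 8), (2|125) = -1. Now have -(41|125).
41 ≡ 1 (mod 4), so quadratic reciprocity gives (41|125) = (125|41). Reduce: 125 ≡ 2 (mod 41). Now have -(2|41).
Factor out 2: 2 = 2. Since 41 ≡ 1 (mod 8), (2|41) = +1. Now have -(1|41).
(1|41) = 1. Collecting the sign factors: -1.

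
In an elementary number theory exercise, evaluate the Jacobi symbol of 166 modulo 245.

1

Factor out 2: 166 = 2·83. Since 245 ≡ 5 (mod 8), (2 / 245) = -1. Now have -(83 / 245).
245 ≡ 1 (mod 4), so quadratic reciprocity gives (83 / 245) = (245 / 83). Reduce: 245 ≡ 79 (mod 83). Now have -(79 / 83).
Both 79 ≡ 3 and 83 ≡ 3 (mod 4), so reciprocity gives (79 / 83) = -(83 / 79). Reduce: 83 ≡ 4 (mod 79). Now have (4 / 79).
Factor out 2: 4 = 2^2. Since 79 ≡ 7 (mod 8), (2 / 79) = +1, and (2 / 79)^2 = +1. Now have (1 / 79).
(1 / 79) = 1. Collecting the sign factors: 1.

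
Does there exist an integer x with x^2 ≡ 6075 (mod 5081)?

(6075/5081)
  = (994/5081)    [6075 ≡ 994 mod 5081]
  = (497/5081)    [5081 ≡ 1 mod 8 ⇒ (2/5081) = +1]
  = (5081/497)    [QR: 497 ≡ 1 mod 4, sign kept]
  = (111/497)    [5081 ≡ 111 mod 497]
  = (497/111)    [QR: 497 ≡ 1 mod 4, sign kept]
  = (53/111)    [497 ≡ 53 mod 111]
  = (111/53)    [QR: 53 ≡ 1 mod 4, sign kept]
  = (5/53)    [111 ≡ 5 mod 53]
  = (53/5)    [QR: 5 ≡ 1 mod 4, sign kept]
  = (3/5)    [53 ≡ 3 mod 5]
  = (5/3)    [QR: 5 ≡ 1 mod 4, sign kept]
  = (2/3)    [5 ≡ 2 mod 3]
  = -(1/3)    [3 ≡ 3 mod 8 ⇒ (2/3) = -1]
  = -1    [(1/3) = 1]
The Legendre symbol is -1, so x^2 ≡ 6075 (mod 5081) has no solution.

no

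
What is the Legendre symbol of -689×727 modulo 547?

By multiplicativity, (-689·727/547) = (-689/547)·(727/547).
First factor (-689/547):
(-689/547)
  = -(689/547)    [547 ≡ 3 mod 4 ⇒ (-1/547) = -1]
  = -(142/547)    [689 ≡ 142 mod 547]
  = (71/547)    [547 ≡ 3 mod 8 ⇒ (2/547) = -1]
  = -(547/71)    [QR: both ≡ 3 mod 4, sign flips]
  = -(50/71)    [547 ≡ 50 mod 71]
  = -(25/71)    [71 ≡ 7 mod 8 ⇒ (2/71) = +1]
  = -(71/25)    [QR: 25 ≡ 1 mod 4, sign kept]
  = -(21/25)    [71 ≡ 21 mod 25]
  = -(25/21)    [QR: 21 ≡ 1 mod 4, sign kept]
  = -(4/21)    [25 ≡ 4 mod 21]
  = -(1/21)    [21 ≡ 5 mod 8 ⇒ (2/21)^2 = +1]
  = -1    [(1/21) = 1]
Second factor (727/547):
(727/547)
  = (180/547)    [727 ≡ 180 mod 547]
  = (45/547)    [547 ≡ 3 mod 8 ⇒ (2/547)^2 = +1]
  = (547/45)    [QR: 45 ≡ 1 mod 4, sign kept]
  = (7/45)    [547 ≡ 7 mod 45]
  = (45/7)    [QR: 45 ≡ 1 mod 4, sign kept]
  = (3/7)    [45 ≡ 3 mod 7]
  = -(7/3)    [QR: both ≡ 3 mod 4, sign flips]
  = -(1/3)    [7 ≡ 1 mod 3]
  = -1    [(1/3) = 1]
Product: (-1)·(-1) = 1.

1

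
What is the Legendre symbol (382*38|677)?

By multiplicativity, (382·38|677) = (382|677)·(38|677).
First factor (382|677):
Factor out 2: 382 = 2·191. Since 677 ≡ 5 (mod 8), (2|677) = -1. Now have -(191|677).
677 ≡ 1 (mod 4), so quadratic reciprocity gives (191|677) = (677|191). Reduce: 677 ≡ 104 (mod 191). Now have -(104|191).
Factor out 2: 104 = 2^3·13. Since 191 ≡ 7 (mod 8), (2|191) = +1, and (2|191)^3 = +1. Now have -(13|191).
13 ≡ 1 (mod 4), so quadratic reciprocity gives (13|191) = (191|13). Reduce: 191 ≡ 9 (mod 13). Now have -(9|13).
9 ≡ 1 (mod 4), so quadratic reciprocity gives (9|13) = (13|9). Reduce: 13 ≡ 4 (mod 9). Now have -(4|9).
Factor out 2: 4 = 2^2. Since 9 ≡ 1 (mod 8), (2|9) = +1, and (2|9)^2 = +1. Now have -(1|9).
(1|9) = 1. Collecting the sign factors: -1.
Second factor (38|677):
Factor out 2: 38 = 2·19. Since 677 ≡ 5 (mod 8), (2|677) = -1. Now have -(19|677).
677 ≡ 1 (mod 4), so quadratic reciprocity gives (19|677) = (677|19). Reduce: 677 ≡ 12 (mod 19). Now have -(12|19).
Factor out 2: 12 = 2^2·3. Since 19 ≡ 3 (mod 8), (2|19) = -1, and (2|19)^2 = +1. Now have -(3|19).
Both 3 ≡ 3 and 19 ≡ 3 (mod 4), so reciprocity gives (3|19) = -(19|3). Reduce: 19 ≡ 1 (mod 3). Now have (1|3).
(1|3) = 1. Collecting the sign factors: 1.
Product: (-1)·(1) = -1.

-1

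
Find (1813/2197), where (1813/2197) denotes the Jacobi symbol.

(1813/2197)
  = (2197/1813)    [QR: 1813 ≡ 1 mod 4, sign kept]
  = (384/1813)    [2197 ≡ 384 mod 1813]
  = -(3/1813)    [1813 ≡ 5 mod 8 ⇒ (2/1813)^7 = -1]
  = -(1813/3)    [QR: 1813 ≡ 1 mod 4, sign kept]
  = -(1/3)    [1813 ≡ 1 mod 3]
  = -1    [(1/3) = 1]

-1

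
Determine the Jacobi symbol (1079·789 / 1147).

By multiplicativity, (1079·789 / 1147) = (1079 / 1147)·(789 / 1147).
First factor (1079 / 1147):
(1079 / 1147)
  = -(1147 / 1079)    [QR: both ≡ 3 mod 4, sign flips]
  = -(68 / 1079)    [1147 ≡ 68 mod 1079]
  = -(17 / 1079)    [1079 ≡ 7 mod 8 ⇒ (2 / 1079)^2 = +1]
  = -(1079 / 17)    [QR: 17 ≡ 1 mod 4, sign kept]
  = -(8 / 17)    [1079 ≡ 8 mod 17]
  = -(1 / 17)    [17 ≡ 1 mod 8 ⇒ (2 / 17)^3 = +1]
  = -1    [(1 / 17) = 1]
Second factor (789 / 1147):
(789 / 1147)
  = (1147 / 789)    [QR: 789 ≡ 1 mod 4, sign kept]
  = (358 / 789)    [1147 ≡ 358 mod 789]
  = -(179 / 789)    [789 ≡ 5 mod 8 ⇒ (2 / 789) = -1]
  = -(789 / 179)    [QR: 789 ≡ 1 mod 4, sign kept]
  = -(73 / 179)    [789 ≡ 73 mod 179]
  = -(179 / 73)    [QR: 73 ≡ 1 mod 4, sign kept]
  = -(33 / 73)    [179 ≡ 33 mod 73]
  = -(73 / 33)    [QR: 33 ≡ 1 mod 4, sign kept]
  = -(7 / 33)    [73 ≡ 7 mod 33]
  = -(33 / 7)    [QR: 33 ≡ 1 mod 4, sign kept]
  = -(5 / 7)    [33 ≡ 5 mod 7]
  = -(7 / 5)    [QR: 5 ≡ 1 mod 4, sign kept]
  = -(2 / 5)    [7 ≡ 2 mod 5]
  = (1 / 5)    [5 ≡ 5 mod 8 ⇒ (2 / 5) = -1]
  = 1    [(1 / 5) = 1]
Product: (-1)·(1) = -1.

-1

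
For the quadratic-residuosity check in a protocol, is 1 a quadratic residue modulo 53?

(1/53)
  = 1    [(1/53) = 1]
The Legendre symbol is 1, so x^2 ≡ 1 (mod 53) has solution.

yes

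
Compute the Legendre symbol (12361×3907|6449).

1

By multiplicativity, (12361·3907|6449) = (12361|6449)·(3907|6449).
First factor (12361|6449):
Reduce the numerator: 12361 ≡ 5912 (mod 6449), so (12361|6449) = (5912|6449).
Factor out 2: 5912 = 2^3·739. Since 6449 ≡ 1 (mod 8), (2|6449) = +1, and (2|6449)^3 = +1. Now have (739|6449).
6449 ≡ 1 (mod 4), so quadratic reciprocity gives (739|6449) = (6449|739). Reduce: 6449 ≡ 537 (mod 739). Now have (537|739).
537 ≡ 1 (mod 4), so quadratic reciprocity gives (537|739) = (739|537). Reduce: 739 ≡ 202 (mod 537). Now have (202|537).
Factor out 2: 202 = 2·101. Since 537 ≡ 1 (mod 8), (2|537) = +1. Now have (101|537).
101 ≡ 1 (mod 4), so quadratic reciprocity gives (101|537) = (537|101). Reduce: 537 ≡ 32 (mod 101). Now have (32|101).
Factor out 2: 32 = 2^5. Since 101 ≡ 5 (mod 8), (2|101) = -1, and (2|101)^5 = -1. Now have -(1|101).
(1|101) = 1. Collecting the sign factors: -1.
Second factor (3907|6449):
6449 ≡ 1 (mod 4), so quadratic reciprocity gives (3907|6449) = (6449|3907). Reduce: 6449 ≡ 2542 (mod 3907). Now have (2542|3907).
Factor out 2: 2542 = 2·1271. Since 3907 ≡ 3 (mod 8), (2|3907) = -1. Now have -(1271|3907).
Both 1271 ≡ 3 and 3907 ≡ 3 (mod 4), so reciprocity gives (1271|3907) = -(3907|1271). Reduce: 3907 ≡ 94 (mod 1271). Now have (94|1271).
Factor out 2: 94 = 2·47. Since 1271 ≡ 7 (mod 8), (2|1271) = +1. Now have (47|1271).
Both 47 ≡ 3 and 1271 ≡ 3 (mod 4), so reciprocity gives (47|1271) = -(1271|47). Reduce: 1271 ≡ 2 (mod 47). Now have -(2|47).
Factor out 2: 2 = 2. Since 47 ≡ 7 (mod 8), (2|47) = +1. Now have -(1|47).
(1|47) = 1. Collecting the sign factors: -1.
Product: (-1)·(-1) = 1.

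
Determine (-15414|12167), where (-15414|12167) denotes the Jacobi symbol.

-1

Reduce the numerator: -15414 ≡ 8920 (mod 12167), so (-15414|12167) = (8920|12167).
Factor out 2: 8920 = 2^3·1115. Since 12167 ≡ 7 (mod 8), (2|12167) = +1, and (2|12167)^3 = +1. Now have (1115|12167).
Both 1115 ≡ 3 and 12167 ≡ 3 (mod 4), so reciprocity gives (1115|12167) = -(12167|1115). Reduce: 12167 ≡ 1017 (mod 1115). Now have -(1017|1115).
1017 ≡ 1 (mod 4), so quadratic reciprocity gives (1017|1115) = (1115|1017). Reduce: 1115 ≡ 98 (mod 1017). Now have -(98|1017).
Factor out 2: 98 = 2·49. Since 1017 ≡ 1 (mod 8), (2|1017) = +1. Now have -(49|1017).
49 ≡ 1 (mod 4), so quadratic reciprocity gives (49|1017) = (1017|49). Reduce: 1017 ≡ 37 (mod 49). Now have -(37|49).
37 ≡ 1 (mod 4), so quadratic reciprocity gives (37|49) = (49|37). Reduce: 49 ≡ 12 (mod 37). Now have -(12|37).
Factor out 2: 12 = 2^2·3. Since 37 ≡ 5 (mod 8), (2|37) = -1, and (2|37)^2 = +1. Now have -(3|37).
37 ≡ 1 (mod 4), so quadratic reciprocity gives (3|37) = (37|3). Reduce: 37 ≡ 1 (mod 3). Now have -(1|3).
(1|3) = 1. Collecting the sign factors: -1.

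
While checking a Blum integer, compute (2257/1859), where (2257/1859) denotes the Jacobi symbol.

(2257/1859)
  = (398/1859)    [2257 ≡ 398 mod 1859]
  = -(199/1859)    [1859 ≡ 3 mod 8 ⇒ (2/1859) = -1]
  = (1859/199)    [QR: both ≡ 3 mod 4, sign flips]
  = (68/199)    [1859 ≡ 68 mod 199]
  = (17/199)    [199 ≡ 7 mod 8 ⇒ (2/199)^2 = +1]
  = (199/17)    [QR: 17 ≡ 1 mod 4, sign kept]
  = (12/17)    [199 ≡ 12 mod 17]
  = (3/17)    [17 ≡ 1 mod 8 ⇒ (2/17)^2 = +1]
  = (17/3)    [QR: 17 ≡ 1 mod 4, sign kept]
  = (2/3)    [17 ≡ 2 mod 3]
  = -(1/3)    [3 ≡ 3 mod 8 ⇒ (2/3) = -1]
  = -1    [(1/3) = 1]

-1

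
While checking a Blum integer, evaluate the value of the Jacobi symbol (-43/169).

(-43/169)
  = (43/169)    [169 ≡ 1 mod 4 ⇒ (-1/169) = +1]
  = (169/43)    [QR: 169 ≡ 1 mod 4, sign kept]
  = (40/43)    [169 ≡ 40 mod 43]
  = -(5/43)    [43 ≡ 3 mod 8 ⇒ (2/43)^3 = -1]
  = -(43/5)    [QR: 5 ≡ 1 mod 4, sign kept]
  = -(3/5)    [43 ≡ 3 mod 5]
  = -(5/3)    [QR: 5 ≡ 1 mod 4, sign kept]
  = -(2/3)    [5 ≡ 2 mod 3]
  = (1/3)    [3 ≡ 3 mod 8 ⇒ (2/3) = -1]
  = 1    [(1/3) = 1]

1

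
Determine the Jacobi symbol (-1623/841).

(-1623/841)
  = (1623/841)    [841 ≡ 1 mod 4 ⇒ (-1/841) = +1]
  = (782/841)    [1623 ≡ 782 mod 841]
  = (391/841)    [841 ≡ 1 mod 8 ⇒ (2/841) = +1]
  = (841/391)    [QR: 841 ≡ 1 mod 4, sign kept]
  = (59/391)    [841 ≡ 59 mod 391]
  = -(391/59)    [QR: both ≡ 3 mod 4, sign flips]
  = -(37/59)    [391 ≡ 37 mod 59]
  = -(59/37)    [QR: 37 ≡ 1 mod 4, sign kept]
  = -(22/37)    [59 ≡ 22 mod 37]
  = (11/37)    [37 ≡ 5 mod 8 ⇒ (2/37) = -1]
  = (37/11)    [QR: 37 ≡ 1 mod 4, sign kept]
  = (4/11)    [37 ≡ 4 mod 11]
  = (1/11)    [11 ≡ 3 mod 8 ⇒ (2/11)^2 = +1]
  = 1    [(1/11) = 1]

1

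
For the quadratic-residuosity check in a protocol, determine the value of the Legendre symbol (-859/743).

1

Reduce the numerator: -859 ≡ 627 (mod 743), so (-859/743) = (627/743).
Both 627 ≡ 3 and 743 ≡ 3 (mod 4), so reciprocity gives (627/743) = -(743/627). Reduce: 743 ≡ 116 (mod 627). Now have -(116/627).
Factor out 2: 116 = 2^2·29. Since 627 ≡ 3 (mod 8), (2/627) = -1, and (2/627)^2 = +1. Now have -(29/627).
29 ≡ 1 (mod 4), so quadratic reciprocity gives (29/627) = (627/29). Reduce: 627 ≡ 18 (mod 29). Now have -(18/29).
Factor out 2: 18 = 2·9. Since 29 ≡ 5 (mod 8), (2/29) = -1. Now have (9/29).
9 ≡ 1 (mod 4), so quadratic reciprocity gives (9/29) = (29/9). Reduce: 29 ≡ 2 (mod 9). Now have (2/9).
Factor out 2: 2 = 2. Since 9 ≡ 1 (mod 8), (2/9) = +1. Now have (1/9).
(1/9) = 1. Collecting the sign factors: 1.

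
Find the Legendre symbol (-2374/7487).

-1

Reduce the numerator: -2374 ≡ 5113 (mod 7487), so (-2374/7487) = (5113/7487).
5113 ≡ 1 (mod 4), so quadratic reciprocity gives (5113/7487) = (7487/5113). Reduce: 7487 ≡ 2374 (mod 5113). Now have (2374/5113).
Factor out 2: 2374 = 2·1187. Since 5113 ≡ 1 (mod 8), (2/5113) = +1. Now have (1187/5113).
5113 ≡ 1 (mod 4), so quadratic reciprocity gives (1187/5113) = (5113/1187). Reduce: 5113 ≡ 365 (mod 1187). Now have (365/1187).
365 ≡ 1 (mod 4), so quadratic reciprocity gives (365/1187) = (1187/365). Reduce: 1187 ≡ 92 (mod 365). Now have (92/365).
Factor out 2: 92 = 2^2·23. Since 365 ≡ 5 (mod 8), (2/365) = -1, and (2/365)^2 = +1. Now have (23/365).
365 ≡ 1 (mod 4), so quadratic reciprocity gives (23/365) = (365/23). Reduce: 365 ≡ 20 (mod 23). Now have (20/23).
Factor out 2: 20 = 2^2·5. Since 23 ≡ 7 (mod 8), (2/23) = +1, and (2/23)^2 = +1. Now have (5/23).
5 ≡ 1 (mod 4), so quadratic reciprocity gives (5/23) = (23/5). Reduce: 23 ≡ 3 (mod 5). Now have (3/5).
5 ≡ 1 (mod 4), so quadratic reciprocity gives (3/5) = (5/3). Reduce: 5 ≡ 2 (mod 3). Now have (2/3).
Factor out 2: 2 = 2. Since 3 ≡ 3 (mod 8), (2/3) = -1. Now have -(1/3).
(1/3) = 1. Collecting the sign factors: -1.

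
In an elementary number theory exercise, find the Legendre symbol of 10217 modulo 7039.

-1

Reduce the numerator: 10217 ≡ 3178 (mod 7039), so (10217|7039) = (3178|7039).
Factor out 2: 3178 = 2·1589. Since 7039 ≡ 7 (mod 8), (2|7039) = +1. Now have (1589|7039).
1589 ≡ 1 (mod 4), so quadratic reciprocity gives (1589|7039) = (7039|1589). Reduce: 7039 ≡ 683 (mod 1589). Now have (683|1589).
1589 ≡ 1 (mod 4), so quadratic reciprocity gives (683|1589) = (1589|683). Reduce: 1589 ≡ 223 (mod 683). Now have (223|683).
Both 223 ≡ 3 and 683 ≡ 3 (mod 4), so reciprocity gives (223|683) = -(683|223). Reduce: 683 ≡ 14 (mod 223). Now have -(14|223).
Factor out 2: 14 = 2·7. Since 223 ≡ 7 (mod 8), (2|223) = +1. Now have -(7|223).
Both 7 ≡ 3 and 223 ≡ 3 (mod 4), so reciprocity gives (7|223) = -(223|7). Reduce: 223 ≡ 6 (mod 7). Now have (6|7).
Factor out 2: 6 = 2·3. Since 7 ≡ 7 (mod 8), (2|7) = +1. Now have (3|7).
Both 3 ≡ 3 and 7 ≡ 3 (mod 4), so reciprocity gives (3|7) = -(7|3). Reduce: 7 ≡ 1 (mod 3). Now have -(1|3).
(1|3) = 1. Collecting the sign factors: -1.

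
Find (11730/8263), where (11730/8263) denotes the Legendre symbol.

-1

Reduce the numerator: 11730 ≡ 3467 (mod 8263), so (11730/8263) = (3467/8263).
Both 3467 ≡ 3 and 8263 ≡ 3 (mod 4), so reciprocity gives (3467/8263) = -(8263/3467). Reduce: 8263 ≡ 1329 (mod 3467). Now have -(1329/3467).
1329 ≡ 1 (mod 4), so quadratic reciprocity gives (1329/3467) = (3467/1329). Reduce: 3467 ≡ 809 (mod 1329). Now have -(809/1329).
809 ≡ 1 (mod 4), so quadratic reciprocity gives (809/1329) = (1329/809). Reduce: 1329 ≡ 520 (mod 809). Now have -(520/809).
Factor out 2: 520 = 2^3·65. Since 809 ≡ 1 (mod 8), (2/809) = +1, and (2/809)^3 = +1. Now have -(65/809).
65 ≡ 1 (mod 4), so quadratic reciprocity gives (65/809) = (809/65). Reduce: 809 ≡ 29 (mod 65). Now have -(29/65).
29 ≡ 1 (mod 4), so quadratic reciprocity gives (29/65) = (65/29). Reduce: 65 ≡ 7 (mod 29). Now have -(7/29).
29 ≡ 1 (mod 4), so quadratic reciprocity gives (7/29) = (29/7). Reduce: 29 ≡ 1 (mod 7). Now have -(1/7).
(1/7) = 1. Collecting the sign factors: -1.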